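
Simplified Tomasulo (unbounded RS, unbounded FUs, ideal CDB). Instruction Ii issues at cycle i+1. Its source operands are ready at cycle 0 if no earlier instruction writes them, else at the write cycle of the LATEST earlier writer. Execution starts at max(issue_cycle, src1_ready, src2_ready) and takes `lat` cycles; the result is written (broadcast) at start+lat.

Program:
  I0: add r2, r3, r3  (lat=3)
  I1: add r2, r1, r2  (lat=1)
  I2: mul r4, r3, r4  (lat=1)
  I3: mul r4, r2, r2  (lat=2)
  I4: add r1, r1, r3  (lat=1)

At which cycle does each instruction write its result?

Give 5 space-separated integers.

I0 add r2: issue@1 deps=(None,None) exec_start@1 write@4
I1 add r2: issue@2 deps=(None,0) exec_start@4 write@5
I2 mul r4: issue@3 deps=(None,None) exec_start@3 write@4
I3 mul r4: issue@4 deps=(1,1) exec_start@5 write@7
I4 add r1: issue@5 deps=(None,None) exec_start@5 write@6

Answer: 4 5 4 7 6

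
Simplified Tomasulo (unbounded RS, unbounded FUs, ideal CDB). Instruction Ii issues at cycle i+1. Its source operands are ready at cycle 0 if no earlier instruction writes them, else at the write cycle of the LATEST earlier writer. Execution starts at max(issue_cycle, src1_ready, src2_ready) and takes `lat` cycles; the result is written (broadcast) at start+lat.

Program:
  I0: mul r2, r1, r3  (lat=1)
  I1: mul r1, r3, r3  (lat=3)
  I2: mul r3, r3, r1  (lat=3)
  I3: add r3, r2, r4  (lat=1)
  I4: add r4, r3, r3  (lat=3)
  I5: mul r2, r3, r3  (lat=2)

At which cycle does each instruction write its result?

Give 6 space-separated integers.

I0 mul r2: issue@1 deps=(None,None) exec_start@1 write@2
I1 mul r1: issue@2 deps=(None,None) exec_start@2 write@5
I2 mul r3: issue@3 deps=(None,1) exec_start@5 write@8
I3 add r3: issue@4 deps=(0,None) exec_start@4 write@5
I4 add r4: issue@5 deps=(3,3) exec_start@5 write@8
I5 mul r2: issue@6 deps=(3,3) exec_start@6 write@8

Answer: 2 5 8 5 8 8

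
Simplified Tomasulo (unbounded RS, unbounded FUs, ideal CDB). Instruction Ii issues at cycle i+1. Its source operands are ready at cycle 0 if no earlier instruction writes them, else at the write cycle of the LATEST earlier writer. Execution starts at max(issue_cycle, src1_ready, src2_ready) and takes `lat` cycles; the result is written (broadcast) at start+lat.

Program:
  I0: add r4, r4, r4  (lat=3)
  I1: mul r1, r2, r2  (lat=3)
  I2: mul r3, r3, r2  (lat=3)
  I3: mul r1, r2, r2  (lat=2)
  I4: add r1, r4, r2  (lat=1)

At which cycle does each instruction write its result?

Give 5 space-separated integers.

Answer: 4 5 6 6 6

Derivation:
I0 add r4: issue@1 deps=(None,None) exec_start@1 write@4
I1 mul r1: issue@2 deps=(None,None) exec_start@2 write@5
I2 mul r3: issue@3 deps=(None,None) exec_start@3 write@6
I3 mul r1: issue@4 deps=(None,None) exec_start@4 write@6
I4 add r1: issue@5 deps=(0,None) exec_start@5 write@6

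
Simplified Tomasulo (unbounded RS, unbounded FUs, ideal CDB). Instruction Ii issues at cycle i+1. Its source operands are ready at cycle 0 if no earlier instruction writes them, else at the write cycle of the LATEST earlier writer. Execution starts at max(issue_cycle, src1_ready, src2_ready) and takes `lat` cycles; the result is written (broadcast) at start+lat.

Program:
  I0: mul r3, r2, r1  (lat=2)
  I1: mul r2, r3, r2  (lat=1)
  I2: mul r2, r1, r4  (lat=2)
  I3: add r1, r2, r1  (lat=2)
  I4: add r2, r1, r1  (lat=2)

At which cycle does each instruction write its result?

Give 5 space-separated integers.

I0 mul r3: issue@1 deps=(None,None) exec_start@1 write@3
I1 mul r2: issue@2 deps=(0,None) exec_start@3 write@4
I2 mul r2: issue@3 deps=(None,None) exec_start@3 write@5
I3 add r1: issue@4 deps=(2,None) exec_start@5 write@7
I4 add r2: issue@5 deps=(3,3) exec_start@7 write@9

Answer: 3 4 5 7 9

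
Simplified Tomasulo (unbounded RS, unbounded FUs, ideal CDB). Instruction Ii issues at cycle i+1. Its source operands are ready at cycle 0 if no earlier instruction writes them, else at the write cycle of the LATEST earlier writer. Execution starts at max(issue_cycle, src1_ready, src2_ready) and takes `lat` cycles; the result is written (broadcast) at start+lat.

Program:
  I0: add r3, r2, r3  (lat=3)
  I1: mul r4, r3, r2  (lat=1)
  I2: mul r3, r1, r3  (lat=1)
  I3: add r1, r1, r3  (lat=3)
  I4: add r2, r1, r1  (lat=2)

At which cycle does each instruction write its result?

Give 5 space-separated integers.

I0 add r3: issue@1 deps=(None,None) exec_start@1 write@4
I1 mul r4: issue@2 deps=(0,None) exec_start@4 write@5
I2 mul r3: issue@3 deps=(None,0) exec_start@4 write@5
I3 add r1: issue@4 deps=(None,2) exec_start@5 write@8
I4 add r2: issue@5 deps=(3,3) exec_start@8 write@10

Answer: 4 5 5 8 10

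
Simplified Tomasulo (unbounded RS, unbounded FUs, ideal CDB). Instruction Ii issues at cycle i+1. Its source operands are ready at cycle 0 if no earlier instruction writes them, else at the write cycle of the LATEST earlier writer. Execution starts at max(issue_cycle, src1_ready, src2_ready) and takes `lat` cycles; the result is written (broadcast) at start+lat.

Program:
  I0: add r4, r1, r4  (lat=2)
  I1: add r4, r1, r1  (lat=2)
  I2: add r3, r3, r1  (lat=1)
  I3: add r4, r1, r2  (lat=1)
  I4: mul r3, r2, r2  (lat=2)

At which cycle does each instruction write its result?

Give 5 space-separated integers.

I0 add r4: issue@1 deps=(None,None) exec_start@1 write@3
I1 add r4: issue@2 deps=(None,None) exec_start@2 write@4
I2 add r3: issue@3 deps=(None,None) exec_start@3 write@4
I3 add r4: issue@4 deps=(None,None) exec_start@4 write@5
I4 mul r3: issue@5 deps=(None,None) exec_start@5 write@7

Answer: 3 4 4 5 7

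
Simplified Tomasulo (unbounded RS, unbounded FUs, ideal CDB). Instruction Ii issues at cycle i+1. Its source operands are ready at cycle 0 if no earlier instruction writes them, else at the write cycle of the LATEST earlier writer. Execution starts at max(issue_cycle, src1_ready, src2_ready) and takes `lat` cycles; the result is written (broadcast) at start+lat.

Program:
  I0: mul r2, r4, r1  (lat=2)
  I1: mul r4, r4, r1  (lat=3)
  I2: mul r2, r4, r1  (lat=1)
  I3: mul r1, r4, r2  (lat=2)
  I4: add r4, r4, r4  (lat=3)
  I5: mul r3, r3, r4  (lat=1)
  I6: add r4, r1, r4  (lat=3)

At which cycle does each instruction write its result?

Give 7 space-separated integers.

Answer: 3 5 6 8 8 9 11

Derivation:
I0 mul r2: issue@1 deps=(None,None) exec_start@1 write@3
I1 mul r4: issue@2 deps=(None,None) exec_start@2 write@5
I2 mul r2: issue@3 deps=(1,None) exec_start@5 write@6
I3 mul r1: issue@4 deps=(1,2) exec_start@6 write@8
I4 add r4: issue@5 deps=(1,1) exec_start@5 write@8
I5 mul r3: issue@6 deps=(None,4) exec_start@8 write@9
I6 add r4: issue@7 deps=(3,4) exec_start@8 write@11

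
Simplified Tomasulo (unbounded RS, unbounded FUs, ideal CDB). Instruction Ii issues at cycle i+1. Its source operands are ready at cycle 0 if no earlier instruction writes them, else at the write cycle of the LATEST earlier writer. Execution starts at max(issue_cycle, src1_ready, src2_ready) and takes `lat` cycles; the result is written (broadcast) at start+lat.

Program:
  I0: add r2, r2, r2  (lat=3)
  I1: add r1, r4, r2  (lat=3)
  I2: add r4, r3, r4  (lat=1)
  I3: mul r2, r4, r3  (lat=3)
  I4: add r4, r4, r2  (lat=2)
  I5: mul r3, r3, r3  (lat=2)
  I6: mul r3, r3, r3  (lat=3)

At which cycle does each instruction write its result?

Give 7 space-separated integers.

Answer: 4 7 4 7 9 8 11

Derivation:
I0 add r2: issue@1 deps=(None,None) exec_start@1 write@4
I1 add r1: issue@2 deps=(None,0) exec_start@4 write@7
I2 add r4: issue@3 deps=(None,None) exec_start@3 write@4
I3 mul r2: issue@4 deps=(2,None) exec_start@4 write@7
I4 add r4: issue@5 deps=(2,3) exec_start@7 write@9
I5 mul r3: issue@6 deps=(None,None) exec_start@6 write@8
I6 mul r3: issue@7 deps=(5,5) exec_start@8 write@11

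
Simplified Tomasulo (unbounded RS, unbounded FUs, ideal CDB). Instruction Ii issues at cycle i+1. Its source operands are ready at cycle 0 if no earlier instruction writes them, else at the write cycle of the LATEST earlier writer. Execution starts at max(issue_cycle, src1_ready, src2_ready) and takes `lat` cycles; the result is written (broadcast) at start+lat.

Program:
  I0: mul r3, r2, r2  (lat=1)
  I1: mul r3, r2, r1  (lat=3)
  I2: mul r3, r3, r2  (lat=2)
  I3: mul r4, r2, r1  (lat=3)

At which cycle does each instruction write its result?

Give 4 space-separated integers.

I0 mul r3: issue@1 deps=(None,None) exec_start@1 write@2
I1 mul r3: issue@2 deps=(None,None) exec_start@2 write@5
I2 mul r3: issue@3 deps=(1,None) exec_start@5 write@7
I3 mul r4: issue@4 deps=(None,None) exec_start@4 write@7

Answer: 2 5 7 7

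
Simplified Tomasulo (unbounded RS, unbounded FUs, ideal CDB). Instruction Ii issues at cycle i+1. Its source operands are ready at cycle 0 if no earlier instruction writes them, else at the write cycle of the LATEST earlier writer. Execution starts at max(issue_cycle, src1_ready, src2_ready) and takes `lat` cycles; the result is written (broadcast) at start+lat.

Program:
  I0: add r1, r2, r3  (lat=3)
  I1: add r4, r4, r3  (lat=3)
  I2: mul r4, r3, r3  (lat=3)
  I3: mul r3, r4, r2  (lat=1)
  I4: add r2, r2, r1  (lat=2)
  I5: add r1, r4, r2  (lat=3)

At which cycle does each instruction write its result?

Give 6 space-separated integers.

Answer: 4 5 6 7 7 10

Derivation:
I0 add r1: issue@1 deps=(None,None) exec_start@1 write@4
I1 add r4: issue@2 deps=(None,None) exec_start@2 write@5
I2 mul r4: issue@3 deps=(None,None) exec_start@3 write@6
I3 mul r3: issue@4 deps=(2,None) exec_start@6 write@7
I4 add r2: issue@5 deps=(None,0) exec_start@5 write@7
I5 add r1: issue@6 deps=(2,4) exec_start@7 write@10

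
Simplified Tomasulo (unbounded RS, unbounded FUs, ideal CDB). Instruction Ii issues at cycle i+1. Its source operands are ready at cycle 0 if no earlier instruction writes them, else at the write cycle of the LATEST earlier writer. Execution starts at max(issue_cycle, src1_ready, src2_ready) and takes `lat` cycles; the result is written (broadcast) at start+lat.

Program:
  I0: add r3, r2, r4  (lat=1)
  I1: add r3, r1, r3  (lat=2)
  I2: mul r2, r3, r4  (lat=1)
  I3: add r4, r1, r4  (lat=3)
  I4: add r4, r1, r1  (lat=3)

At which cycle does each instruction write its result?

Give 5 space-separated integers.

I0 add r3: issue@1 deps=(None,None) exec_start@1 write@2
I1 add r3: issue@2 deps=(None,0) exec_start@2 write@4
I2 mul r2: issue@3 deps=(1,None) exec_start@4 write@5
I3 add r4: issue@4 deps=(None,None) exec_start@4 write@7
I4 add r4: issue@5 deps=(None,None) exec_start@5 write@8

Answer: 2 4 5 7 8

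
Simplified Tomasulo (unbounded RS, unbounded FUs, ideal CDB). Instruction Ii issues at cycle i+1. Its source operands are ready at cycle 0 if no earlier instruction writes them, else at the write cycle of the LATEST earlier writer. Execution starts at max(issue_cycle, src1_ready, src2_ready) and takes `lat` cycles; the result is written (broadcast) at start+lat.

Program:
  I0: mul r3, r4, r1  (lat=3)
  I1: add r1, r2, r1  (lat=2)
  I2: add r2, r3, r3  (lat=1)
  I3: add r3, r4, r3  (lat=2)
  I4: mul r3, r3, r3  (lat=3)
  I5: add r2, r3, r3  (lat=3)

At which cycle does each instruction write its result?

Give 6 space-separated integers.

Answer: 4 4 5 6 9 12

Derivation:
I0 mul r3: issue@1 deps=(None,None) exec_start@1 write@4
I1 add r1: issue@2 deps=(None,None) exec_start@2 write@4
I2 add r2: issue@3 deps=(0,0) exec_start@4 write@5
I3 add r3: issue@4 deps=(None,0) exec_start@4 write@6
I4 mul r3: issue@5 deps=(3,3) exec_start@6 write@9
I5 add r2: issue@6 deps=(4,4) exec_start@9 write@12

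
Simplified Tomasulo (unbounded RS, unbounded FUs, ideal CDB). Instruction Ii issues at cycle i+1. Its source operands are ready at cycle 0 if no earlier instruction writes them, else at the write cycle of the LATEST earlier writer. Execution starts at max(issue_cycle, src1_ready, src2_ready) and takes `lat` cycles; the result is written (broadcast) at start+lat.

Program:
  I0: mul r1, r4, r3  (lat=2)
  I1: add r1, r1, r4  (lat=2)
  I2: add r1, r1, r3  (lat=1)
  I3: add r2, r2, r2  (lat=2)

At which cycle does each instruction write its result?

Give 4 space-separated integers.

Answer: 3 5 6 6

Derivation:
I0 mul r1: issue@1 deps=(None,None) exec_start@1 write@3
I1 add r1: issue@2 deps=(0,None) exec_start@3 write@5
I2 add r1: issue@3 deps=(1,None) exec_start@5 write@6
I3 add r2: issue@4 deps=(None,None) exec_start@4 write@6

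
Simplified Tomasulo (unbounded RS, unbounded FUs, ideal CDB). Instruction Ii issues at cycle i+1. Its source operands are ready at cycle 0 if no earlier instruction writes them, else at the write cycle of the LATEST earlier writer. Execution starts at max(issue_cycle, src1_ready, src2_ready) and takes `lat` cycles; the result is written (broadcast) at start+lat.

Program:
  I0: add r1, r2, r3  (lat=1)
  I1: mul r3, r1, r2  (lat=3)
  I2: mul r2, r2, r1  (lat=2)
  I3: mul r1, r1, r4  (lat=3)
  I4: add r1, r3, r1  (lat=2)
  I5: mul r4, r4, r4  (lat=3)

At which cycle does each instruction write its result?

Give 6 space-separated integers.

I0 add r1: issue@1 deps=(None,None) exec_start@1 write@2
I1 mul r3: issue@2 deps=(0,None) exec_start@2 write@5
I2 mul r2: issue@3 deps=(None,0) exec_start@3 write@5
I3 mul r1: issue@4 deps=(0,None) exec_start@4 write@7
I4 add r1: issue@5 deps=(1,3) exec_start@7 write@9
I5 mul r4: issue@6 deps=(None,None) exec_start@6 write@9

Answer: 2 5 5 7 9 9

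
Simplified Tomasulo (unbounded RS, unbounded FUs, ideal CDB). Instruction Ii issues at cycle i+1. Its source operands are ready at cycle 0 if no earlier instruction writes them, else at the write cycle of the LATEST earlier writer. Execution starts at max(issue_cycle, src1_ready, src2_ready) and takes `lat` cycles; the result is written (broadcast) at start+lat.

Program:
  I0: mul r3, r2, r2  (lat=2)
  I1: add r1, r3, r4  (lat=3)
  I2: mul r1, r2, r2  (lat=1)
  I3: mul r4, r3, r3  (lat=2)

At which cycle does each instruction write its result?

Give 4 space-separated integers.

I0 mul r3: issue@1 deps=(None,None) exec_start@1 write@3
I1 add r1: issue@2 deps=(0,None) exec_start@3 write@6
I2 mul r1: issue@3 deps=(None,None) exec_start@3 write@4
I3 mul r4: issue@4 deps=(0,0) exec_start@4 write@6

Answer: 3 6 4 6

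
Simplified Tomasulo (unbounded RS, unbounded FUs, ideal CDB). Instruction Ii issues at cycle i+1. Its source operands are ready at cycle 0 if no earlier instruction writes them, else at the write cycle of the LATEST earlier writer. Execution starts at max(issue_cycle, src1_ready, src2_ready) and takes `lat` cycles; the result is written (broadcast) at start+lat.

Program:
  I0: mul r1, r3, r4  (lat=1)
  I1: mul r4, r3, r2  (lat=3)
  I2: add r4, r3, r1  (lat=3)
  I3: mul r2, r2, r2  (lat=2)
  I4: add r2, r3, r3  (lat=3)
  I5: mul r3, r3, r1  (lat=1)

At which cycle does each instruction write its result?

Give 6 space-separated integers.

Answer: 2 5 6 6 8 7

Derivation:
I0 mul r1: issue@1 deps=(None,None) exec_start@1 write@2
I1 mul r4: issue@2 deps=(None,None) exec_start@2 write@5
I2 add r4: issue@3 deps=(None,0) exec_start@3 write@6
I3 mul r2: issue@4 deps=(None,None) exec_start@4 write@6
I4 add r2: issue@5 deps=(None,None) exec_start@5 write@8
I5 mul r3: issue@6 deps=(None,0) exec_start@6 write@7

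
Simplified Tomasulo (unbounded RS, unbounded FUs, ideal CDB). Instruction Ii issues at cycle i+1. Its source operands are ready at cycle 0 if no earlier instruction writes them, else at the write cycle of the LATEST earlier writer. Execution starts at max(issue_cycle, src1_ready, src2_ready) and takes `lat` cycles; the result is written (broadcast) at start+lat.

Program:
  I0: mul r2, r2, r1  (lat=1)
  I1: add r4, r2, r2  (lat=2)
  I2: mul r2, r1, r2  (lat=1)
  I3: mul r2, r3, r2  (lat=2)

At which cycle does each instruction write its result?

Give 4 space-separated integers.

I0 mul r2: issue@1 deps=(None,None) exec_start@1 write@2
I1 add r4: issue@2 deps=(0,0) exec_start@2 write@4
I2 mul r2: issue@3 deps=(None,0) exec_start@3 write@4
I3 mul r2: issue@4 deps=(None,2) exec_start@4 write@6

Answer: 2 4 4 6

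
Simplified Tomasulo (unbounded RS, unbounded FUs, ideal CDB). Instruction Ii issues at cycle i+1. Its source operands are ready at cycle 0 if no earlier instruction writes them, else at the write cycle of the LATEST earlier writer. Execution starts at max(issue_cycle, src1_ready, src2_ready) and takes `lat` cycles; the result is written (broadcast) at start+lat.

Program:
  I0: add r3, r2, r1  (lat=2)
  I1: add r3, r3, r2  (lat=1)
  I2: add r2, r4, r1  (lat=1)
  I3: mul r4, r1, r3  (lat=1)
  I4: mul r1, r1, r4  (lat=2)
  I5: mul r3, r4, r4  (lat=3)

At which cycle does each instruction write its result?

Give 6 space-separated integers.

Answer: 3 4 4 5 7 9

Derivation:
I0 add r3: issue@1 deps=(None,None) exec_start@1 write@3
I1 add r3: issue@2 deps=(0,None) exec_start@3 write@4
I2 add r2: issue@3 deps=(None,None) exec_start@3 write@4
I3 mul r4: issue@4 deps=(None,1) exec_start@4 write@5
I4 mul r1: issue@5 deps=(None,3) exec_start@5 write@7
I5 mul r3: issue@6 deps=(3,3) exec_start@6 write@9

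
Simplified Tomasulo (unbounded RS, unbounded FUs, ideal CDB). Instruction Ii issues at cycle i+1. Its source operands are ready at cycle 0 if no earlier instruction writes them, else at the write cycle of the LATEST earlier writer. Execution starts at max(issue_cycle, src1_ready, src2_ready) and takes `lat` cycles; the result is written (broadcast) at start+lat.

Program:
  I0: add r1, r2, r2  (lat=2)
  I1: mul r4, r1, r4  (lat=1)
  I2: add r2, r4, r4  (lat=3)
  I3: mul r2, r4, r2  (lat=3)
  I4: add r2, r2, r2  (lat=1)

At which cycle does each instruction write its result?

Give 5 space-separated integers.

I0 add r1: issue@1 deps=(None,None) exec_start@1 write@3
I1 mul r4: issue@2 deps=(0,None) exec_start@3 write@4
I2 add r2: issue@3 deps=(1,1) exec_start@4 write@7
I3 mul r2: issue@4 deps=(1,2) exec_start@7 write@10
I4 add r2: issue@5 deps=(3,3) exec_start@10 write@11

Answer: 3 4 7 10 11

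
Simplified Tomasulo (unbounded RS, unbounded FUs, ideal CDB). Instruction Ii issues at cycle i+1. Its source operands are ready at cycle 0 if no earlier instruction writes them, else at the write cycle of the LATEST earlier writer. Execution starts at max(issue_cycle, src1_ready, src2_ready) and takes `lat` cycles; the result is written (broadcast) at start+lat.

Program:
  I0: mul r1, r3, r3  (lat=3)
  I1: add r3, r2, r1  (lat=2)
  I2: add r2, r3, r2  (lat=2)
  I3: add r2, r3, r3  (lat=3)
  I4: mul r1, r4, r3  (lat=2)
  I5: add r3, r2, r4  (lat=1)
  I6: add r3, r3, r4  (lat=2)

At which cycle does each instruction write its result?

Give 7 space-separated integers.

Answer: 4 6 8 9 8 10 12

Derivation:
I0 mul r1: issue@1 deps=(None,None) exec_start@1 write@4
I1 add r3: issue@2 deps=(None,0) exec_start@4 write@6
I2 add r2: issue@3 deps=(1,None) exec_start@6 write@8
I3 add r2: issue@4 deps=(1,1) exec_start@6 write@9
I4 mul r1: issue@5 deps=(None,1) exec_start@6 write@8
I5 add r3: issue@6 deps=(3,None) exec_start@9 write@10
I6 add r3: issue@7 deps=(5,None) exec_start@10 write@12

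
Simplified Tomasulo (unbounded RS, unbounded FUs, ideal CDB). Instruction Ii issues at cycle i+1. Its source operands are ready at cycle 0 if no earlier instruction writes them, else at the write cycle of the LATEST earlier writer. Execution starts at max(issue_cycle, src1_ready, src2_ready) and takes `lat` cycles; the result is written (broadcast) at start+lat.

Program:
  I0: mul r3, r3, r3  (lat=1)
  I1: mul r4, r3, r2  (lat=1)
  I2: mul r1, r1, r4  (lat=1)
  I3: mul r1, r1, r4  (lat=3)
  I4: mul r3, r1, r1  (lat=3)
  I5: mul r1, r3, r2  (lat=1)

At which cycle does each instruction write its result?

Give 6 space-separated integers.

I0 mul r3: issue@1 deps=(None,None) exec_start@1 write@2
I1 mul r4: issue@2 deps=(0,None) exec_start@2 write@3
I2 mul r1: issue@3 deps=(None,1) exec_start@3 write@4
I3 mul r1: issue@4 deps=(2,1) exec_start@4 write@7
I4 mul r3: issue@5 deps=(3,3) exec_start@7 write@10
I5 mul r1: issue@6 deps=(4,None) exec_start@10 write@11

Answer: 2 3 4 7 10 11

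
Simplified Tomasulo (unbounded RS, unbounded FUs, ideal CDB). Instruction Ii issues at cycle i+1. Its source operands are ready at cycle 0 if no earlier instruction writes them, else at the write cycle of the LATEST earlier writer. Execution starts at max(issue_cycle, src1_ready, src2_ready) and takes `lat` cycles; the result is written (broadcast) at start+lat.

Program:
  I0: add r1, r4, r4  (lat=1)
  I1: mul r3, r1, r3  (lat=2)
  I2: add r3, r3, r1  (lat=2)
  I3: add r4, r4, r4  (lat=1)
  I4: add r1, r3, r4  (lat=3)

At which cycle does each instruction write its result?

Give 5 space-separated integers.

I0 add r1: issue@1 deps=(None,None) exec_start@1 write@2
I1 mul r3: issue@2 deps=(0,None) exec_start@2 write@4
I2 add r3: issue@3 deps=(1,0) exec_start@4 write@6
I3 add r4: issue@4 deps=(None,None) exec_start@4 write@5
I4 add r1: issue@5 deps=(2,3) exec_start@6 write@9

Answer: 2 4 6 5 9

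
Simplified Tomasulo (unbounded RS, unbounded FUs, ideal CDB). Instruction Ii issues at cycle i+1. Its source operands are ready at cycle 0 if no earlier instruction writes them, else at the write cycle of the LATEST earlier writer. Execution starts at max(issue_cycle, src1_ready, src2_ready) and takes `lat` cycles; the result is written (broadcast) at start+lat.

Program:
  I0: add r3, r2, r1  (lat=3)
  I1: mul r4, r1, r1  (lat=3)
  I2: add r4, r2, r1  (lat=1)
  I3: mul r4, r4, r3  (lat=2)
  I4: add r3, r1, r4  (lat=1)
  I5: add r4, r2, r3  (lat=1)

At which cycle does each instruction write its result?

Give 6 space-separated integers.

Answer: 4 5 4 6 7 8

Derivation:
I0 add r3: issue@1 deps=(None,None) exec_start@1 write@4
I1 mul r4: issue@2 deps=(None,None) exec_start@2 write@5
I2 add r4: issue@3 deps=(None,None) exec_start@3 write@4
I3 mul r4: issue@4 deps=(2,0) exec_start@4 write@6
I4 add r3: issue@5 deps=(None,3) exec_start@6 write@7
I5 add r4: issue@6 deps=(None,4) exec_start@7 write@8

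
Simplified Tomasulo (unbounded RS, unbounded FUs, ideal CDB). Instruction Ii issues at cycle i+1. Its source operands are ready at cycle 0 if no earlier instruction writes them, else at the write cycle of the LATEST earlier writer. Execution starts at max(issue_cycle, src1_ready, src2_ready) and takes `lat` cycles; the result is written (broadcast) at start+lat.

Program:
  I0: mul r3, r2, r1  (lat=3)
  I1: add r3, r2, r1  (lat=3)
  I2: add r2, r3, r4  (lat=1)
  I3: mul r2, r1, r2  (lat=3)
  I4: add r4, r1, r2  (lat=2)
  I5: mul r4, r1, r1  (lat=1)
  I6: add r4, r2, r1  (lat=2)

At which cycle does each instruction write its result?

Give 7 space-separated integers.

I0 mul r3: issue@1 deps=(None,None) exec_start@1 write@4
I1 add r3: issue@2 deps=(None,None) exec_start@2 write@5
I2 add r2: issue@3 deps=(1,None) exec_start@5 write@6
I3 mul r2: issue@4 deps=(None,2) exec_start@6 write@9
I4 add r4: issue@5 deps=(None,3) exec_start@9 write@11
I5 mul r4: issue@6 deps=(None,None) exec_start@6 write@7
I6 add r4: issue@7 deps=(3,None) exec_start@9 write@11

Answer: 4 5 6 9 11 7 11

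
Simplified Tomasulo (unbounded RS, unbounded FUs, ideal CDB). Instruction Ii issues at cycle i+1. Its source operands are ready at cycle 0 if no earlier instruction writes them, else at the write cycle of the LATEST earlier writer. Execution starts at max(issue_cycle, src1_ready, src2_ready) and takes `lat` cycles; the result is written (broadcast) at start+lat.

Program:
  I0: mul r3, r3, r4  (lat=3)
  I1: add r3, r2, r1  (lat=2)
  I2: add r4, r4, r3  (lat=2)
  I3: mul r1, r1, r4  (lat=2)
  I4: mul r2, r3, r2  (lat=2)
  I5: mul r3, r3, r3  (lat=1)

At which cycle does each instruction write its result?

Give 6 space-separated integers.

I0 mul r3: issue@1 deps=(None,None) exec_start@1 write@4
I1 add r3: issue@2 deps=(None,None) exec_start@2 write@4
I2 add r4: issue@3 deps=(None,1) exec_start@4 write@6
I3 mul r1: issue@4 deps=(None,2) exec_start@6 write@8
I4 mul r2: issue@5 deps=(1,None) exec_start@5 write@7
I5 mul r3: issue@6 deps=(1,1) exec_start@6 write@7

Answer: 4 4 6 8 7 7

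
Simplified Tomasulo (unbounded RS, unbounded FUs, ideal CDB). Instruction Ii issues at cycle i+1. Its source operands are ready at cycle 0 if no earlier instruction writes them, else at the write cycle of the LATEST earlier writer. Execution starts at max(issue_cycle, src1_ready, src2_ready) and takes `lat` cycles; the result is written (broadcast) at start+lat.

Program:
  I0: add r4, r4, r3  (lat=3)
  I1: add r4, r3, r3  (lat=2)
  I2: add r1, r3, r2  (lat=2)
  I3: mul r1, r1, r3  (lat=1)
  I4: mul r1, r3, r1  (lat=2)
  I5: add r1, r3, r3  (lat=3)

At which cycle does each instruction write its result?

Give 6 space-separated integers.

I0 add r4: issue@1 deps=(None,None) exec_start@1 write@4
I1 add r4: issue@2 deps=(None,None) exec_start@2 write@4
I2 add r1: issue@3 deps=(None,None) exec_start@3 write@5
I3 mul r1: issue@4 deps=(2,None) exec_start@5 write@6
I4 mul r1: issue@5 deps=(None,3) exec_start@6 write@8
I5 add r1: issue@6 deps=(None,None) exec_start@6 write@9

Answer: 4 4 5 6 8 9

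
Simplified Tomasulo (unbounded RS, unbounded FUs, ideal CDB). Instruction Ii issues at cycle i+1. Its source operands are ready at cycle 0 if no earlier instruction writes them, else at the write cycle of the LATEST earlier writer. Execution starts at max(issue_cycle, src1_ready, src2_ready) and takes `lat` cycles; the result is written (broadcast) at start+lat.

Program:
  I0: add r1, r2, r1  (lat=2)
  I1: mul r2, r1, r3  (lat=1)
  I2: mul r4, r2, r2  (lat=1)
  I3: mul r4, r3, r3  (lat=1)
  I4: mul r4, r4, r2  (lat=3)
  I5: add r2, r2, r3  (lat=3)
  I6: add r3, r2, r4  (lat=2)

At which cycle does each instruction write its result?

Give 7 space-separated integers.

Answer: 3 4 5 5 8 9 11

Derivation:
I0 add r1: issue@1 deps=(None,None) exec_start@1 write@3
I1 mul r2: issue@2 deps=(0,None) exec_start@3 write@4
I2 mul r4: issue@3 deps=(1,1) exec_start@4 write@5
I3 mul r4: issue@4 deps=(None,None) exec_start@4 write@5
I4 mul r4: issue@5 deps=(3,1) exec_start@5 write@8
I5 add r2: issue@6 deps=(1,None) exec_start@6 write@9
I6 add r3: issue@7 deps=(5,4) exec_start@9 write@11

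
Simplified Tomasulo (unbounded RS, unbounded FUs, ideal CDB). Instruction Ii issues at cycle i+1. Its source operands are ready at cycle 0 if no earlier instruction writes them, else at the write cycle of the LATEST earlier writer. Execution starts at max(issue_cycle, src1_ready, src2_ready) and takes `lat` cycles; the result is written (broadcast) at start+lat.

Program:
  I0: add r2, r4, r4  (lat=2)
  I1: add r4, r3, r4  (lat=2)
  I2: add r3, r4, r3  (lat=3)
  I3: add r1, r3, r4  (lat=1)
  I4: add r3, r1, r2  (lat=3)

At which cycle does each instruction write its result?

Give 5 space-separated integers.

I0 add r2: issue@1 deps=(None,None) exec_start@1 write@3
I1 add r4: issue@2 deps=(None,None) exec_start@2 write@4
I2 add r3: issue@3 deps=(1,None) exec_start@4 write@7
I3 add r1: issue@4 deps=(2,1) exec_start@7 write@8
I4 add r3: issue@5 deps=(3,0) exec_start@8 write@11

Answer: 3 4 7 8 11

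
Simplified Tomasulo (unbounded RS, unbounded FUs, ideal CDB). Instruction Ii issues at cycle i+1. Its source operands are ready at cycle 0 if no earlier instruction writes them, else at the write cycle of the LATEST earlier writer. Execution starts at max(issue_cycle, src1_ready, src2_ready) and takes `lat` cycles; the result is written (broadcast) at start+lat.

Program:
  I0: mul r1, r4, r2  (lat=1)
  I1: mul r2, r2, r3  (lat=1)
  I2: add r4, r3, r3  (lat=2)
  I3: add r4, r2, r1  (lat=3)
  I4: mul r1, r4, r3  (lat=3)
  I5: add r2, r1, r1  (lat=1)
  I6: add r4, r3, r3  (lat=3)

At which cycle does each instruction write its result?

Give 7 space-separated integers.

Answer: 2 3 5 7 10 11 10

Derivation:
I0 mul r1: issue@1 deps=(None,None) exec_start@1 write@2
I1 mul r2: issue@2 deps=(None,None) exec_start@2 write@3
I2 add r4: issue@3 deps=(None,None) exec_start@3 write@5
I3 add r4: issue@4 deps=(1,0) exec_start@4 write@7
I4 mul r1: issue@5 deps=(3,None) exec_start@7 write@10
I5 add r2: issue@6 deps=(4,4) exec_start@10 write@11
I6 add r4: issue@7 deps=(None,None) exec_start@7 write@10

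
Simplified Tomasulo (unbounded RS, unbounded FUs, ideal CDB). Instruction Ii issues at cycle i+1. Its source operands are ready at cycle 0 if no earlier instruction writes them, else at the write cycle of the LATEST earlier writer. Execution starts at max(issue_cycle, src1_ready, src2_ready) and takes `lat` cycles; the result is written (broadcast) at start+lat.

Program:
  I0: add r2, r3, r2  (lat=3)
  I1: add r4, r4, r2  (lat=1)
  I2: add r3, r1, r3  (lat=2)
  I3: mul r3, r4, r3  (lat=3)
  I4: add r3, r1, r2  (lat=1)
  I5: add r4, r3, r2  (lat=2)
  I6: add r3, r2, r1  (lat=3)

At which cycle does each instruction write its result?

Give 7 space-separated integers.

Answer: 4 5 5 8 6 8 10

Derivation:
I0 add r2: issue@1 deps=(None,None) exec_start@1 write@4
I1 add r4: issue@2 deps=(None,0) exec_start@4 write@5
I2 add r3: issue@3 deps=(None,None) exec_start@3 write@5
I3 mul r3: issue@4 deps=(1,2) exec_start@5 write@8
I4 add r3: issue@5 deps=(None,0) exec_start@5 write@6
I5 add r4: issue@6 deps=(4,0) exec_start@6 write@8
I6 add r3: issue@7 deps=(0,None) exec_start@7 write@10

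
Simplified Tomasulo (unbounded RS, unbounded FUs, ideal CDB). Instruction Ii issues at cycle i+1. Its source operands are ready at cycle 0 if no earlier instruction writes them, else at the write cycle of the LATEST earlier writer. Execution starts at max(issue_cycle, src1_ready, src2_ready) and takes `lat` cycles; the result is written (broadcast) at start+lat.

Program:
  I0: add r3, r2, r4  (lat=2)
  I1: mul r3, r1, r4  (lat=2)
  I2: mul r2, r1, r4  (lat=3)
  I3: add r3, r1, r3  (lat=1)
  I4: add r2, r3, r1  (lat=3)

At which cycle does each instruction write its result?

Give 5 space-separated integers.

I0 add r3: issue@1 deps=(None,None) exec_start@1 write@3
I1 mul r3: issue@2 deps=(None,None) exec_start@2 write@4
I2 mul r2: issue@3 deps=(None,None) exec_start@3 write@6
I3 add r3: issue@4 deps=(None,1) exec_start@4 write@5
I4 add r2: issue@5 deps=(3,None) exec_start@5 write@8

Answer: 3 4 6 5 8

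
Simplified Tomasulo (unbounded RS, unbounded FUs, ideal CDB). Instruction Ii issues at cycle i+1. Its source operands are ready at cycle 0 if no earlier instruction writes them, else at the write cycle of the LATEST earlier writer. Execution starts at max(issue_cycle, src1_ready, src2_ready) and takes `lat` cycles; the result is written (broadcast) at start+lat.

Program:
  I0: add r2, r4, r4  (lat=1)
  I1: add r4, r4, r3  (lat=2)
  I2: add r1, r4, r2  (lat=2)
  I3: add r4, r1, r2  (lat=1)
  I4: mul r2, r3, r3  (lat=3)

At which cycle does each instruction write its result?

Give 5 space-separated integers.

I0 add r2: issue@1 deps=(None,None) exec_start@1 write@2
I1 add r4: issue@2 deps=(None,None) exec_start@2 write@4
I2 add r1: issue@3 deps=(1,0) exec_start@4 write@6
I3 add r4: issue@4 deps=(2,0) exec_start@6 write@7
I4 mul r2: issue@5 deps=(None,None) exec_start@5 write@8

Answer: 2 4 6 7 8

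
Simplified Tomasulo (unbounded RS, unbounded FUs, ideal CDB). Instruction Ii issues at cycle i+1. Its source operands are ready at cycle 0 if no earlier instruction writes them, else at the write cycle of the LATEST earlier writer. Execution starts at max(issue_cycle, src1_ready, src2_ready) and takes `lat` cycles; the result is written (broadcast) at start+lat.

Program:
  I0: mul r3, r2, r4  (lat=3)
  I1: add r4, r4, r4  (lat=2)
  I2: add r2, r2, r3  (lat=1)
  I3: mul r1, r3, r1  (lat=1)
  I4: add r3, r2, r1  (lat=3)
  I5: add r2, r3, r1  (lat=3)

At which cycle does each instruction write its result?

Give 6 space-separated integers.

I0 mul r3: issue@1 deps=(None,None) exec_start@1 write@4
I1 add r4: issue@2 deps=(None,None) exec_start@2 write@4
I2 add r2: issue@3 deps=(None,0) exec_start@4 write@5
I3 mul r1: issue@4 deps=(0,None) exec_start@4 write@5
I4 add r3: issue@5 deps=(2,3) exec_start@5 write@8
I5 add r2: issue@6 deps=(4,3) exec_start@8 write@11

Answer: 4 4 5 5 8 11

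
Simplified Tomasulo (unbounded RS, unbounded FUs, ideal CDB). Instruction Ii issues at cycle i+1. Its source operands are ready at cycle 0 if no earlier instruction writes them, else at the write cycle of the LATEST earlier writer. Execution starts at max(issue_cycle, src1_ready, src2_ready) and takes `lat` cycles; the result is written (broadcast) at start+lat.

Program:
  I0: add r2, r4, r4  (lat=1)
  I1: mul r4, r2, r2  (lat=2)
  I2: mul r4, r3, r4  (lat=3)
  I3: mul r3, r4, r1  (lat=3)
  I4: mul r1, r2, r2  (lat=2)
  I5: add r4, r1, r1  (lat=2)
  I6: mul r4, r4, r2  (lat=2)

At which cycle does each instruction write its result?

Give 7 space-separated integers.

I0 add r2: issue@1 deps=(None,None) exec_start@1 write@2
I1 mul r4: issue@2 deps=(0,0) exec_start@2 write@4
I2 mul r4: issue@3 deps=(None,1) exec_start@4 write@7
I3 mul r3: issue@4 deps=(2,None) exec_start@7 write@10
I4 mul r1: issue@5 deps=(0,0) exec_start@5 write@7
I5 add r4: issue@6 deps=(4,4) exec_start@7 write@9
I6 mul r4: issue@7 deps=(5,0) exec_start@9 write@11

Answer: 2 4 7 10 7 9 11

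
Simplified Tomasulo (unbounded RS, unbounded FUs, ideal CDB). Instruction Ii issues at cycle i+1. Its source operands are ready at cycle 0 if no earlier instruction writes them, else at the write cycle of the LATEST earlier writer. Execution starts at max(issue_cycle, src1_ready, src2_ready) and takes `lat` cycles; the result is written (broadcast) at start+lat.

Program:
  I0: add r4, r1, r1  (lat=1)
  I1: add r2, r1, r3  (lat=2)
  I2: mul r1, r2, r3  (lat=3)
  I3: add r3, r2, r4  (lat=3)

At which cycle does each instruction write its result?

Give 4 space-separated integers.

Answer: 2 4 7 7

Derivation:
I0 add r4: issue@1 deps=(None,None) exec_start@1 write@2
I1 add r2: issue@2 deps=(None,None) exec_start@2 write@4
I2 mul r1: issue@3 deps=(1,None) exec_start@4 write@7
I3 add r3: issue@4 deps=(1,0) exec_start@4 write@7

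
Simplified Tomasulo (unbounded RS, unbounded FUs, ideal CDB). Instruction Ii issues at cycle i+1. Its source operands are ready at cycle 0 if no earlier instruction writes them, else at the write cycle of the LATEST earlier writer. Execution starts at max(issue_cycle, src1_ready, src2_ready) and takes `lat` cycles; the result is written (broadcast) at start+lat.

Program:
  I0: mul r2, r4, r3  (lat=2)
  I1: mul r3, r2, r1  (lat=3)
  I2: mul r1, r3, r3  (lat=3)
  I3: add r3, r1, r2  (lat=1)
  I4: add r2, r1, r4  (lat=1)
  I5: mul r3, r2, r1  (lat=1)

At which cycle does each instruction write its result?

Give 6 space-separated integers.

I0 mul r2: issue@1 deps=(None,None) exec_start@1 write@3
I1 mul r3: issue@2 deps=(0,None) exec_start@3 write@6
I2 mul r1: issue@3 deps=(1,1) exec_start@6 write@9
I3 add r3: issue@4 deps=(2,0) exec_start@9 write@10
I4 add r2: issue@5 deps=(2,None) exec_start@9 write@10
I5 mul r3: issue@6 deps=(4,2) exec_start@10 write@11

Answer: 3 6 9 10 10 11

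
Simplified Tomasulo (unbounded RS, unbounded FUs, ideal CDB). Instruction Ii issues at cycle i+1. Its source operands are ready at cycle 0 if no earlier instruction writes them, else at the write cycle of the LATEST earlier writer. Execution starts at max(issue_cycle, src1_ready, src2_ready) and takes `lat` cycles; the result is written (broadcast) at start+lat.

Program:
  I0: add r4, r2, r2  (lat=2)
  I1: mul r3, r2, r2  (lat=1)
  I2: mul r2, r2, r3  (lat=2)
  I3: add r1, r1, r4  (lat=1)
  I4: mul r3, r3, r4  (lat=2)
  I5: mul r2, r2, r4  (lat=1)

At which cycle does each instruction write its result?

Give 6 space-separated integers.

I0 add r4: issue@1 deps=(None,None) exec_start@1 write@3
I1 mul r3: issue@2 deps=(None,None) exec_start@2 write@3
I2 mul r2: issue@3 deps=(None,1) exec_start@3 write@5
I3 add r1: issue@4 deps=(None,0) exec_start@4 write@5
I4 mul r3: issue@5 deps=(1,0) exec_start@5 write@7
I5 mul r2: issue@6 deps=(2,0) exec_start@6 write@7

Answer: 3 3 5 5 7 7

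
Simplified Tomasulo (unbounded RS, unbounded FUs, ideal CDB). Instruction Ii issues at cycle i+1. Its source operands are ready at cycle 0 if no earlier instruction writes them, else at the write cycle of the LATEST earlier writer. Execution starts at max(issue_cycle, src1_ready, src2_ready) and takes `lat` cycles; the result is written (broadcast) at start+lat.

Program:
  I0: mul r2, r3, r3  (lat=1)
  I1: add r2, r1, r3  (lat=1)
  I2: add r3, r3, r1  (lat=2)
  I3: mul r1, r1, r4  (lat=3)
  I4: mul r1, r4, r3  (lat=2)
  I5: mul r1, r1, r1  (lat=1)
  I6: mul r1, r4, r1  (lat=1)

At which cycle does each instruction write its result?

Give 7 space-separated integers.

I0 mul r2: issue@1 deps=(None,None) exec_start@1 write@2
I1 add r2: issue@2 deps=(None,None) exec_start@2 write@3
I2 add r3: issue@3 deps=(None,None) exec_start@3 write@5
I3 mul r1: issue@4 deps=(None,None) exec_start@4 write@7
I4 mul r1: issue@5 deps=(None,2) exec_start@5 write@7
I5 mul r1: issue@6 deps=(4,4) exec_start@7 write@8
I6 mul r1: issue@7 deps=(None,5) exec_start@8 write@9

Answer: 2 3 5 7 7 8 9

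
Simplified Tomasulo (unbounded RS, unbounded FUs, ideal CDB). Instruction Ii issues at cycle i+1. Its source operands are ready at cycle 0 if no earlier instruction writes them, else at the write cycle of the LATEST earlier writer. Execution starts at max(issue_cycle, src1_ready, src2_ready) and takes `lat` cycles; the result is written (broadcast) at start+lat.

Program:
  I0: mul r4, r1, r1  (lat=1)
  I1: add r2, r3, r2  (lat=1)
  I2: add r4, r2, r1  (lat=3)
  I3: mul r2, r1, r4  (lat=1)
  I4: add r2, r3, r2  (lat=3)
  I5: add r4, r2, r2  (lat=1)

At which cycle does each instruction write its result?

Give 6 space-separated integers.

Answer: 2 3 6 7 10 11

Derivation:
I0 mul r4: issue@1 deps=(None,None) exec_start@1 write@2
I1 add r2: issue@2 deps=(None,None) exec_start@2 write@3
I2 add r4: issue@3 deps=(1,None) exec_start@3 write@6
I3 mul r2: issue@4 deps=(None,2) exec_start@6 write@7
I4 add r2: issue@5 deps=(None,3) exec_start@7 write@10
I5 add r4: issue@6 deps=(4,4) exec_start@10 write@11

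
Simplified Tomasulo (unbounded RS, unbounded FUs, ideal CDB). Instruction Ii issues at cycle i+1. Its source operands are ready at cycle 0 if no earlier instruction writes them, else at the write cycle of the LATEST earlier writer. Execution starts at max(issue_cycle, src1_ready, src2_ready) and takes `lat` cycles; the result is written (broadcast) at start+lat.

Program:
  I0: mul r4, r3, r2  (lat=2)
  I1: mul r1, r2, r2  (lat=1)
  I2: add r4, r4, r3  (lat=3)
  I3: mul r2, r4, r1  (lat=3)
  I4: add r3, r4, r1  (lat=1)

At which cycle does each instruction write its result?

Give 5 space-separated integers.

Answer: 3 3 6 9 7

Derivation:
I0 mul r4: issue@1 deps=(None,None) exec_start@1 write@3
I1 mul r1: issue@2 deps=(None,None) exec_start@2 write@3
I2 add r4: issue@3 deps=(0,None) exec_start@3 write@6
I3 mul r2: issue@4 deps=(2,1) exec_start@6 write@9
I4 add r3: issue@5 deps=(2,1) exec_start@6 write@7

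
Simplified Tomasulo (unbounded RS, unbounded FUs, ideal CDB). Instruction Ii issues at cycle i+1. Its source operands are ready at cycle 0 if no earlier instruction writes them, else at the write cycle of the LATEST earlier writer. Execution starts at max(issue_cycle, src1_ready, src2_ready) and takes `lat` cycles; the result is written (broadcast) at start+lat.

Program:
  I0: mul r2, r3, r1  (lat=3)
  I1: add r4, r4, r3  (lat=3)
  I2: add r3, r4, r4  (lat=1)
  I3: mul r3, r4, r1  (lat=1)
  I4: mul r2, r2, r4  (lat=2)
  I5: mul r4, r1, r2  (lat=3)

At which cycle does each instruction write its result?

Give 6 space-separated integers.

Answer: 4 5 6 6 7 10

Derivation:
I0 mul r2: issue@1 deps=(None,None) exec_start@1 write@4
I1 add r4: issue@2 deps=(None,None) exec_start@2 write@5
I2 add r3: issue@3 deps=(1,1) exec_start@5 write@6
I3 mul r3: issue@4 deps=(1,None) exec_start@5 write@6
I4 mul r2: issue@5 deps=(0,1) exec_start@5 write@7
I5 mul r4: issue@6 deps=(None,4) exec_start@7 write@10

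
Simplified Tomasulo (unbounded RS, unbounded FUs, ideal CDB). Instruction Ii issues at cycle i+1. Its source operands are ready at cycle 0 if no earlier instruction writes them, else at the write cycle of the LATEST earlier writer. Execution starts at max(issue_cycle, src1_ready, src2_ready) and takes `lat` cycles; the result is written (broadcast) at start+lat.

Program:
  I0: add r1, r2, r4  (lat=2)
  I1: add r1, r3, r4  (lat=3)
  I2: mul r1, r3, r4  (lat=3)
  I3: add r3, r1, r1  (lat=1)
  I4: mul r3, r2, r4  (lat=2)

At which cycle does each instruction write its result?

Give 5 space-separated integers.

Answer: 3 5 6 7 7

Derivation:
I0 add r1: issue@1 deps=(None,None) exec_start@1 write@3
I1 add r1: issue@2 deps=(None,None) exec_start@2 write@5
I2 mul r1: issue@3 deps=(None,None) exec_start@3 write@6
I3 add r3: issue@4 deps=(2,2) exec_start@6 write@7
I4 mul r3: issue@5 deps=(None,None) exec_start@5 write@7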